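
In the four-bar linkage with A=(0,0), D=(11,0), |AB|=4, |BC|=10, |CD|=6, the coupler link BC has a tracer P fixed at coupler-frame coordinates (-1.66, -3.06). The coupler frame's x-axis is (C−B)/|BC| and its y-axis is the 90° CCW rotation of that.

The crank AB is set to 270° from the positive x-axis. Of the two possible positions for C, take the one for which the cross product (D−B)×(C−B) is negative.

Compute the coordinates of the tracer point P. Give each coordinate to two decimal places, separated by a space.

A=(0,0), D=(11.00,0)
B = A + 4.00·(cos270°, sin270°) = (-0.0000, -4.0000)
|BD| = 11.7047
circle(B,10.00) ∩ circle(D,6.00): a=8.5863, h=5.1260
  candidates: C₊=(6.3176,3.7517) cross=59.998; C₋=(9.8211,-5.8830) cross=-59.998
  mode - wants cross < 0 → take C=(9.8211,-5.8830) (cross=-59.998)
ex = (C−B)/|BC| = (0.9821,-0.1883); ey = (0.1883,0.9821)
P = B + -1.66·ex + -3.06·ey = (-2.2065,-6.6927)

-2.21 -6.69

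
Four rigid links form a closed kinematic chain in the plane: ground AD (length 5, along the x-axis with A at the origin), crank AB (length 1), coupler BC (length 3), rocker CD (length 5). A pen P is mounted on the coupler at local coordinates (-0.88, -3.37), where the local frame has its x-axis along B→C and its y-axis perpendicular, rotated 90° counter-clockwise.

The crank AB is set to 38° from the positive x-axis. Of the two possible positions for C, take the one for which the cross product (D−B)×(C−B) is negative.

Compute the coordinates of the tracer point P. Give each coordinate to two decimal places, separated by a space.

-2.52 1.70

A=(0,0), D=(5.00,0)
B = A + 1.00·(cos38°, sin38°) = (0.7880, 0.6157)
|BD| = 4.2567
circle(B,3.00) ∩ circle(D,5.00): a=0.2490, h=2.9896
  candidates: C₊=(1.4668,3.5379) cross=12.726; C₋=(0.6020,-2.3786) cross=-12.726
  mode - wants cross < 0 → take C=(0.6020,-2.3786) (cross=-12.726)
ex = (C−B)/|BC| = (-0.0620,-0.9981); ey = (0.9981,-0.0620)
P = B + -0.88·ex + -3.37·ey = (-2.5209,1.7029)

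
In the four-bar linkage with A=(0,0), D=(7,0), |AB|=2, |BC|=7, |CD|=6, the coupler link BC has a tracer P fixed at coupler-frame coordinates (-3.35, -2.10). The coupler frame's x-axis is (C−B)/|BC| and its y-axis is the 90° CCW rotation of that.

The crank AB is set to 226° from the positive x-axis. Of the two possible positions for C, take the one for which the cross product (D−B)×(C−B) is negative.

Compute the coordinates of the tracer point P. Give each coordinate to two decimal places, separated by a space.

-5.34 -1.27

A=(0,0), D=(7.00,0)
B = A + 2.00·(cos226°, sin226°) = (-1.3893, -1.4387)
|BD| = 8.5118
circle(B,7.00) ∩ circle(D,6.00): a=5.0195, h=4.8790
  candidates: C₊=(2.7333,4.2185) cross=41.529; C₋=(4.3827,-5.3990) cross=-41.529
  mode - wants cross < 0 → take C=(4.3827,-5.3990) (cross=-41.529)
ex = (C−B)/|BC| = (0.8246,-0.5658); ey = (0.5658,0.8246)
P = B + -3.35·ex + -2.10·ey = (-5.3397,-1.2750)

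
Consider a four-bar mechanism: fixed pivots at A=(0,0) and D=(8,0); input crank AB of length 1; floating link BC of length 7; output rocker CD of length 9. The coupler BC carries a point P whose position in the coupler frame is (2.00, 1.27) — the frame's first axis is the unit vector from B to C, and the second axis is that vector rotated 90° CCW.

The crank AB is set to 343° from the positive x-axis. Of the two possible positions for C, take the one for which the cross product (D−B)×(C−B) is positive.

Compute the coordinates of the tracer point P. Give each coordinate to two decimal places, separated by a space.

A=(0,0), D=(8.00,0)
B = A + 1.00·(cos343°, sin343°) = (0.9563, -0.2924)
|BD| = 7.0498
circle(B,7.00) ∩ circle(D,9.00): a=1.2553, h=6.8865
  candidates: C₊=(1.9249,6.6403) cross=48.548; C₋=(2.4961,-7.1209) cross=-48.548
  mode + wants cross > 0 → take C=(1.9249,6.6403) (cross=48.548)
ex = (C−B)/|BC| = (0.1384,0.9904); ey = (-0.9904,0.1384)
P = B + 2.00·ex + 1.27·ey = (-0.0247,1.8641)

-0.02 1.86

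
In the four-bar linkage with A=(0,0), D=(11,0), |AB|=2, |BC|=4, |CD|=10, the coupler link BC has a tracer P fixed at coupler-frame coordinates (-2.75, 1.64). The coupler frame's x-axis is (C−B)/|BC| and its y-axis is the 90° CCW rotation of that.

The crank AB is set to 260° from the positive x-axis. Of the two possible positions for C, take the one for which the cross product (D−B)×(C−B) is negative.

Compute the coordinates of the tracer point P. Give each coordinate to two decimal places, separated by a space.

-0.95 1.17

A=(0,0), D=(11.00,0)
B = A + 2.00·(cos260°, sin260°) = (-0.3473, -1.9696)
|BD| = 11.5170
circle(B,4.00) ∩ circle(D,10.00): a=2.1117, h=3.3972
  candidates: C₊=(1.1523,1.7386) cross=39.125; C₋=(2.3143,-4.9556) cross=-39.125
  mode - wants cross < 0 → take C=(2.3143,-4.9556) (cross=-39.125)
ex = (C−B)/|BC| = (0.6654,-0.7465); ey = (0.7465,0.6654)
P = B + -2.75·ex + 1.64·ey = (-0.9529,1.1745)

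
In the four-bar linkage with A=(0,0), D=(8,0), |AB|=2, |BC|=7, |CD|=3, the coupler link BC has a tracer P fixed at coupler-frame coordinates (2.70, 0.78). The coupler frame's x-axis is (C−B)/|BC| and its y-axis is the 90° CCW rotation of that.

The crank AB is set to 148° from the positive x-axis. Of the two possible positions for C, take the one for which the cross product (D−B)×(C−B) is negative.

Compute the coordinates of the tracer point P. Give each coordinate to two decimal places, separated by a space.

1.11 1.14

A=(0,0), D=(8.00,0)
B = A + 2.00·(cos148°, sin148°) = (-1.6961, 1.0598)
|BD| = 9.7538
circle(B,7.00) ∩ circle(D,3.00): a=6.9274, h=1.0056
  candidates: C₊=(5.2995,1.3067) cross=9.808; C₋=(5.0810,-0.6925) cross=-9.808
  mode - wants cross < 0 → take C=(5.0810,-0.6925) (cross=-9.808)
ex = (C−B)/|BC| = (0.9682,-0.2503); ey = (0.2503,0.9682)
P = B + 2.70·ex + 0.78·ey = (1.1132,1.1391)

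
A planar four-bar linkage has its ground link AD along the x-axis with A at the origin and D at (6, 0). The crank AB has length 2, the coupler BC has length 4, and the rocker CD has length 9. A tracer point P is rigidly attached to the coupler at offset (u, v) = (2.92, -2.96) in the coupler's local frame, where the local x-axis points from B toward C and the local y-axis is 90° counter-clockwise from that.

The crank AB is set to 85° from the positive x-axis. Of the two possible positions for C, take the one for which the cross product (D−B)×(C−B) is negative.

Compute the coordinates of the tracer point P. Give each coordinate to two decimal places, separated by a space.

A=(0,0), D=(6.00,0)
B = A + 2.00·(cos85°, sin85°) = (0.1743, 1.9924)
|BD| = 6.1570
circle(B,4.00) ∩ circle(D,9.00): a=-2.2001, h=3.3406
  candidates: C₊=(-0.8264,5.8652) cross=20.568; C₋=(-2.9884,-0.4565) cross=-20.568
  mode - wants cross < 0 → take C=(-2.9884,-0.4565) (cross=-20.568)
ex = (C−B)/|BC| = (-0.7907,-0.6122); ey = (0.6122,-0.7907)
P = B + 2.92·ex + -2.96·ey = (-3.9467,2.5451)

-3.95 2.55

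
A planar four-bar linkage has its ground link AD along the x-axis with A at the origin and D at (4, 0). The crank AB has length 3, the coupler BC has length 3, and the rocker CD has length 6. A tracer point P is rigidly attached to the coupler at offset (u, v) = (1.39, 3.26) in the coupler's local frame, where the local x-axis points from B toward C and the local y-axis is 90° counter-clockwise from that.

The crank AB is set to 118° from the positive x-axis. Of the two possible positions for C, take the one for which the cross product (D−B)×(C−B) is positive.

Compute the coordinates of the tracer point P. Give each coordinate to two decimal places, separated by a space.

-2.96 5.84

A=(0,0), D=(4.00,0)
B = A + 3.00·(cos118°, sin118°) = (-1.4084, 2.6488)
|BD| = 6.0222
circle(B,3.00) ∩ circle(D,6.00): a=0.7694, h=2.8997
  candidates: C₊=(0.5580,4.9145) cross=17.462; C₋=(-1.9928,-0.2937) cross=-17.462
  mode + wants cross > 0 → take C=(0.5580,4.9145) (cross=17.462)
ex = (C−B)/|BC| = (0.6555,0.7552); ey = (-0.7552,0.6555)
P = B + 1.39·ex + 3.26·ey = (-2.9594,5.8354)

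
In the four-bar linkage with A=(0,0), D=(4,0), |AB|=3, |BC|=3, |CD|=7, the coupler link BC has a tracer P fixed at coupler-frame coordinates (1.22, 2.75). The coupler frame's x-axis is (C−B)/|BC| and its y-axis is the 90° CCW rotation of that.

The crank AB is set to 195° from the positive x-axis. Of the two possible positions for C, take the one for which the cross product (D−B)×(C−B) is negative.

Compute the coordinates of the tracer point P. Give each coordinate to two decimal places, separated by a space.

0.09 -1.10

A=(0,0), D=(4.00,0)
B = A + 3.00·(cos195°, sin195°) = (-2.8978, -0.7765)
|BD| = 6.9413
circle(B,3.00) ∩ circle(D,7.00): a=0.5894, h=2.9415
  candidates: C₊=(-2.6411,2.2125) cross=20.418; C₋=(-1.9831,-3.6336) cross=-20.418
  mode - wants cross < 0 → take C=(-1.9831,-3.6336) (cross=-20.418)
ex = (C−B)/|BC| = (0.3049,-0.9524); ey = (0.9524,0.3049)
P = B + 1.22·ex + 2.75·ey = (0.0933,-1.0999)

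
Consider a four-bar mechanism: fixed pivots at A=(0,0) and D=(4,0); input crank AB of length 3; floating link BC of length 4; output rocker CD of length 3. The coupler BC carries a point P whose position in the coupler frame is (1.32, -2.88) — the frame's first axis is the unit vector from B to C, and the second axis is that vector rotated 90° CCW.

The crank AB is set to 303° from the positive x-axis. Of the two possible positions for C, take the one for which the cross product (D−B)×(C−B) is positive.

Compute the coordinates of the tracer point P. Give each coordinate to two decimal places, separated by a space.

A=(0,0), D=(4.00,0)
B = A + 3.00·(cos303°, sin303°) = (1.6339, -2.5160)
|BD| = 3.4538
circle(B,4.00) ∩ circle(D,3.00): a=2.7403, h=2.9139
  candidates: C₊=(1.3885,1.4765) cross=10.064; C₋=(5.6339,-2.5160) cross=-10.064
  mode + wants cross > 0 → take C=(1.3885,1.4765) (cross=10.064)
ex = (C−B)/|BC| = (-0.0614,0.9981); ey = (-0.9981,-0.0614)
P = B + 1.32·ex + -2.88·ey = (4.4275,-1.0218)

4.43 -1.02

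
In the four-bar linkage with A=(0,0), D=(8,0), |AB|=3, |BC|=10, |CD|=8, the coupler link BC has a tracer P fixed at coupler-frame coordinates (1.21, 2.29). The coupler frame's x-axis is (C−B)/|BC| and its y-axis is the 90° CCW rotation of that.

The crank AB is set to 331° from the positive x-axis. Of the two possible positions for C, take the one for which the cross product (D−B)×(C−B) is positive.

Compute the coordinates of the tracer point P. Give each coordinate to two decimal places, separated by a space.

A=(0,0), D=(8.00,0)
B = A + 3.00·(cos331°, sin331°) = (2.6239, -1.4544)
|BD| = 5.5694
circle(B,10.00) ∩ circle(D,8.00): a=6.0166, h=7.9875
  candidates: C₊=(6.3458,7.8271) cross=44.486; C₋=(10.5176,-7.5935) cross=-44.486
  mode + wants cross > 0 → take C=(6.3458,7.8271) (cross=44.486)
ex = (C−B)/|BC| = (0.3722,0.9282); ey = (-0.9282,0.3722)
P = B + 1.21·ex + 2.29·ey = (0.9487,0.5210)

0.95 0.52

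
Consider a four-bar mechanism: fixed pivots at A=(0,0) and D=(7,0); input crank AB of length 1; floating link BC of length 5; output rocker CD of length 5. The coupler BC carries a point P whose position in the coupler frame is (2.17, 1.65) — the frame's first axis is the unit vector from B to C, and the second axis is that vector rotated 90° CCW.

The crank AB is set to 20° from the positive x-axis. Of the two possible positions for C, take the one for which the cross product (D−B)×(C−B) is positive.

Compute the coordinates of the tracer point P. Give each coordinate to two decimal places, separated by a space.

1.10 3.06

A=(0,0), D=(7.00,0)
B = A + 1.00·(cos20°, sin20°) = (0.9397, 0.3420)
|BD| = 6.0700
circle(B,5.00) ∩ circle(D,5.00): a=3.0350, h=3.9735
  candidates: C₊=(4.1937,4.1382) cross=24.119; C₋=(3.7460,-3.7962) cross=-24.119
  mode + wants cross > 0 → take C=(4.1937,4.1382) (cross=24.119)
ex = (C−B)/|BC| = (0.6508,0.7592); ey = (-0.7592,0.6508)
P = B + 2.17·ex + 1.65·ey = (1.0992,3.0634)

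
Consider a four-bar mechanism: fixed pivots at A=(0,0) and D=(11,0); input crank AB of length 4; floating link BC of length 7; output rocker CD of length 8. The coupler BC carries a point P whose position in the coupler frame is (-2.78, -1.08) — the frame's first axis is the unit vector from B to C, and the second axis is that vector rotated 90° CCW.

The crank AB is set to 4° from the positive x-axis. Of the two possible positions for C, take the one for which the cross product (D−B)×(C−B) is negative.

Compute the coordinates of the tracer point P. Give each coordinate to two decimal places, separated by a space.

2.10 2.59

A=(0,0), D=(11.00,0)
B = A + 4.00·(cos4°, sin4°) = (3.9903, 0.2790)
|BD| = 7.0153
circle(B,7.00) ∩ circle(D,8.00): a=2.4386, h=6.5615
  candidates: C₊=(6.6879,6.7384) cross=46.031; C₋=(6.1659,-6.3743) cross=-46.031
  mode - wants cross < 0 → take C=(6.1659,-6.3743) (cross=-46.031)
ex = (C−B)/|BC| = (0.3108,-0.9505); ey = (0.9505,0.3108)
P = B + -2.78·ex + -1.08·ey = (2.0997,2.5857)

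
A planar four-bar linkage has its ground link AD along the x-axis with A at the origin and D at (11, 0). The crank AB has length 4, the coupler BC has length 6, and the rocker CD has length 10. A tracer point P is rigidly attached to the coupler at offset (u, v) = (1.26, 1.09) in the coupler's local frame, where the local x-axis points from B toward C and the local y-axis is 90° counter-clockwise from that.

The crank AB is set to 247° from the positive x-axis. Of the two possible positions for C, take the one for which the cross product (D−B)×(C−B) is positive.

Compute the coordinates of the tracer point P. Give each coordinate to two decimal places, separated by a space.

A=(0,0), D=(11.00,0)
B = A + 4.00·(cos247°, sin247°) = (-1.5629, -3.6820)
|BD| = 13.0914
circle(B,6.00) ∩ circle(D,10.00): a=4.1013, h=4.3794
  candidates: C₊=(1.1411,1.6741) cross=57.332; C₋=(3.6046,-6.7311) cross=-57.332
  mode + wants cross > 0 → take C=(1.1411,1.6741) (cross=57.332)
ex = (C−B)/|BC| = (0.4507,0.8927); ey = (-0.8927,0.4507)
P = B + 1.26·ex + 1.09·ey = (-1.9681,-2.0660)

-1.97 -2.07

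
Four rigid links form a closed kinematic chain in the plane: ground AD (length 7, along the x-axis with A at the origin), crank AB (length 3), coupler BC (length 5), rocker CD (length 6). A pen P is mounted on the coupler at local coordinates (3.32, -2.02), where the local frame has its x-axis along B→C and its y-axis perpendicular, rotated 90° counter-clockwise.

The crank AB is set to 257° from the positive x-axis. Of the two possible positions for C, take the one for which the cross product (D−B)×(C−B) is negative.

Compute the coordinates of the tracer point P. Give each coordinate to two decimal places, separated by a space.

A=(0,0), D=(7.00,0)
B = A + 3.00·(cos257°, sin257°) = (-0.6749, -2.9231)
|BD| = 8.2127
circle(B,5.00) ∩ circle(D,6.00): a=3.4366, h=3.6317
  candidates: C₊=(1.2441,1.6940) cross=29.826; C₋=(3.8294,-5.0938) cross=-29.826
  mode - wants cross < 0 → take C=(3.8294,-5.0938) (cross=-29.826)
ex = (C−B)/|BC| = (0.9008,-0.4341); ey = (0.4341,0.9008)
P = B + 3.32·ex + -2.02·ey = (1.4390,-6.1842)

1.44 -6.18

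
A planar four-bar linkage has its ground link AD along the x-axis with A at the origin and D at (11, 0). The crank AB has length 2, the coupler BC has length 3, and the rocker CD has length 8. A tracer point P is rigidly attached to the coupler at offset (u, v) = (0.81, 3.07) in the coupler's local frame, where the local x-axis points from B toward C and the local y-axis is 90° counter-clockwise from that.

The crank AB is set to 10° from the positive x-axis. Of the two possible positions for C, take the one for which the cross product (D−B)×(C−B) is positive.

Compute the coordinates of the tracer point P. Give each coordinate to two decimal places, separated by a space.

-0.22 2.65

A=(0,0), D=(11.00,0)
B = A + 2.00·(cos10°, sin10°) = (1.9696, 0.3473)
|BD| = 9.0371
circle(B,3.00) ∩ circle(D,8.00): a=1.4755, h=2.6121
  candidates: C₊=(3.5444,2.9007) cross=23.605; C₋=(3.3436,-2.3195) cross=-23.605
  mode + wants cross > 0 → take C=(3.5444,2.9007) (cross=23.605)
ex = (C−B)/|BC| = (0.5249,0.8511); ey = (-0.8511,0.5249)
P = B + 0.81·ex + 3.07·ey = (-0.2182,2.6483)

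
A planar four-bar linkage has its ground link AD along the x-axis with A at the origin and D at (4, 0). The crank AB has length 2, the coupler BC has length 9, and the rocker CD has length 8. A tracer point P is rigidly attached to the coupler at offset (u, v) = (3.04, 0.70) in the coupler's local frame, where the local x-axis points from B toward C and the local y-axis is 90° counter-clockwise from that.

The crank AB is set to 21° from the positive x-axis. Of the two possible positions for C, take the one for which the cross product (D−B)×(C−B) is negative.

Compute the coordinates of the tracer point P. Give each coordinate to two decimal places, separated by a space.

3.30 -2.05

A=(0,0), D=(4.00,0)
B = A + 2.00·(cos21°, sin21°) = (1.8672, 0.7167)
|BD| = 2.2500
circle(B,9.00) ∩ circle(D,8.00): a=4.9027, h=7.5474
  candidates: C₊=(8.9187,6.3093) cross=16.982; C₋=(4.1103,-7.9992) cross=-16.982
  mode - wants cross < 0 → take C=(4.1103,-7.9992) (cross=-16.982)
ex = (C−B)/|BC| = (0.2492,-0.9684); ey = (0.9684,0.2492)
P = B + 3.04·ex + 0.70·ey = (3.3028,-2.0529)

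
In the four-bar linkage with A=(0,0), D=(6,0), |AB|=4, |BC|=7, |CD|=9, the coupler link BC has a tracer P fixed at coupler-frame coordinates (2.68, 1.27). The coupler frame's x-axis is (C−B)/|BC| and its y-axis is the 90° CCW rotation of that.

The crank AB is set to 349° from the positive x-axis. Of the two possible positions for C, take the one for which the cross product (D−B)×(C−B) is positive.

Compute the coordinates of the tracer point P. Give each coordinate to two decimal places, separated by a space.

A=(0,0), D=(6.00,0)
B = A + 4.00·(cos349°, sin349°) = (3.9265, -0.7632)
|BD| = 2.2095
circle(B,7.00) ∩ circle(D,9.00): a=-6.1367, h=3.3676
  candidates: C₊=(-2.9957,0.2773) cross=7.441; C₋=(-0.6691,-6.0434) cross=-7.441
  mode + wants cross > 0 → take C=(-2.9957,0.2773) (cross=7.441)
ex = (C−B)/|BC| = (-0.9889,0.1486); ey = (-0.1486,-0.9889)
P = B + 2.68·ex + 1.27·ey = (1.0875,-1.6208)

1.09 -1.62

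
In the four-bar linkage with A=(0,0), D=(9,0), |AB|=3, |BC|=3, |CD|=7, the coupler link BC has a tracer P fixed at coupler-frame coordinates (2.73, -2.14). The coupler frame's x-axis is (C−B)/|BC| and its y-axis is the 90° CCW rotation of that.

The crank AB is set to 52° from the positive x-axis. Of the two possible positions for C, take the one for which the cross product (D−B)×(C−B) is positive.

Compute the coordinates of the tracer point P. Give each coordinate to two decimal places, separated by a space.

5.24 3.08

A=(0,0), D=(9.00,0)
B = A + 3.00·(cos52°, sin52°) = (1.8470, 2.3640)
|BD| = 7.5335
circle(B,3.00) ∩ circle(D,7.00): a=1.1120, h=2.7863
  candidates: C₊=(3.7771,4.6607) cross=20.991; C₋=(2.0285,-0.6305) cross=-20.991
  mode + wants cross > 0 → take C=(3.7771,4.6607) (cross=20.991)
ex = (C−B)/|BC| = (0.6434,0.7655); ey = (-0.7655,0.6434)
P = B + 2.73·ex + -2.14·ey = (5.2417,3.0771)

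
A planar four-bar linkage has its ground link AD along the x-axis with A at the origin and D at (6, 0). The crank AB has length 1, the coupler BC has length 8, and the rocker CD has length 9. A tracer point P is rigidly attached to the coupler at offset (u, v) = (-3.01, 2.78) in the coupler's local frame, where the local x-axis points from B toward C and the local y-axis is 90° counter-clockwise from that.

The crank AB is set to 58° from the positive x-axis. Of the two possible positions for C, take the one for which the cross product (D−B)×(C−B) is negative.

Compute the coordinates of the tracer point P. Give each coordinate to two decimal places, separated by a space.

A=(0,0), D=(6.00,0)
B = A + 1.00·(cos58°, sin58°) = (0.5299, 0.8480)
|BD| = 5.5354
circle(B,8.00) ∩ circle(D,9.00): a=1.2322, h=7.9045
  candidates: C₊=(2.9585,8.4705) cross=43.755; C₋=(0.5365,-7.1519) cross=-43.755
  mode - wants cross < 0 → take C=(0.5365,-7.1519) (cross=-43.755)
ex = (C−B)/|BC| = (0.0008,-1.0000); ey = (1.0000,0.0008)
P = B + -3.01·ex + 2.78·ey = (3.3074,3.8603)

3.31 3.86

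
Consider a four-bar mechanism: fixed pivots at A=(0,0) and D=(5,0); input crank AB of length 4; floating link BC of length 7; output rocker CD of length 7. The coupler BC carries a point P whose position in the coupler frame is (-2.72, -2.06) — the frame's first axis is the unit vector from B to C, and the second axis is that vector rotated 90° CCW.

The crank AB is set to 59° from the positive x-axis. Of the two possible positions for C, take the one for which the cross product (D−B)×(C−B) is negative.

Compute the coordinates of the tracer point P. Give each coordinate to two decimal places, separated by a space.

1.67 6.82

A=(0,0), D=(5.00,0)
B = A + 4.00·(cos59°, sin59°) = (2.0602, 3.4287)
|BD| = 4.5165
circle(B,7.00) ∩ circle(D,7.00): a=2.2582, h=6.6257
  candidates: C₊=(8.5600,6.0271) cross=29.925; C₋=(-1.4998,-2.5985) cross=-29.925
  mode - wants cross < 0 → take C=(-1.4998,-2.5985) (cross=-29.925)
ex = (C−B)/|BC| = (-0.5086,-0.8610); ey = (0.8610,-0.5086)
P = B + -2.72·ex + -2.06·ey = (1.6698,6.8183)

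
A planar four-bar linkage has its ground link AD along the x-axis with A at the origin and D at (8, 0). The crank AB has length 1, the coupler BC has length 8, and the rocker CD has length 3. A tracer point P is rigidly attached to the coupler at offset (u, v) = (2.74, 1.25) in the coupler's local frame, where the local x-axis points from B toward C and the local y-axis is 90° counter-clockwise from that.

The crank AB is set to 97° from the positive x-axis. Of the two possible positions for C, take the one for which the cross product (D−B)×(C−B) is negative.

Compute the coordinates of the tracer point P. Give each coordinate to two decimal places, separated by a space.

2.88 0.79

A=(0,0), D=(8.00,0)
B = A + 1.00·(cos97°, sin97°) = (-0.1219, 0.9925)
|BD| = 8.1823
circle(B,8.00) ∩ circle(D,3.00): a=7.4521, h=2.9098
  candidates: C₊=(7.6281,2.9769) cross=23.809; C₋=(6.9222,-2.7997) cross=-23.809
  mode - wants cross < 0 → take C=(6.9222,-2.7997) (cross=-23.809)
ex = (C−B)/|BC| = (0.8805,-0.4740); ey = (0.4740,0.8805)
P = B + 2.74·ex + 1.25·ey = (2.8833,0.7943)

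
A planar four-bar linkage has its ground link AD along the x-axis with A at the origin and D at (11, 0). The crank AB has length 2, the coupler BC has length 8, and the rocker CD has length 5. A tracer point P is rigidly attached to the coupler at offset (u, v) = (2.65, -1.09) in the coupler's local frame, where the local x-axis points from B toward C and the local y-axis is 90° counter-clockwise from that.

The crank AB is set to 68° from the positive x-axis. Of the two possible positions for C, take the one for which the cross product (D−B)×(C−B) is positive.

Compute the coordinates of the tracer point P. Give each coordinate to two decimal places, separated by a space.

3.60 1.61

A=(0,0), D=(11.00,0)
B = A + 2.00·(cos68°, sin68°) = (0.7492, 1.8544)
|BD| = 10.4172
circle(B,8.00) ∩ circle(D,5.00): a=7.0805, h=3.7238
  candidates: C₊=(8.3795,4.2583) cross=38.791; C₋=(7.0537,-3.0704) cross=-38.791
  mode + wants cross > 0 → take C=(8.3795,4.2583) (cross=38.791)
ex = (C−B)/|BC| = (0.9538,0.3005); ey = (-0.3005,0.9538)
P = B + 2.65·ex + -1.09·ey = (3.6043,1.6110)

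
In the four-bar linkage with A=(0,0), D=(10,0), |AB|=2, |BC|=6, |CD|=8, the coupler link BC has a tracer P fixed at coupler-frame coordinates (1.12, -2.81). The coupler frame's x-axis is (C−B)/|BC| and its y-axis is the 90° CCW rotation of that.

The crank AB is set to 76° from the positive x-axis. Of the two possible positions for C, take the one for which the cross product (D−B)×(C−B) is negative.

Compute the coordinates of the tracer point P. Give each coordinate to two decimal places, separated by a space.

A=(0,0), D=(10.00,0)
B = A + 2.00·(cos76°, sin76°) = (0.4838, 1.9406)
|BD| = 9.7120
circle(B,6.00) ∩ circle(D,8.00): a=3.4145, h=4.9337
  candidates: C₊=(4.8153,6.0925) cross=47.916; C₋=(2.8437,-3.5759) cross=-47.916
  mode - wants cross < 0 → take C=(2.8437,-3.5759) (cross=-47.916)
ex = (C−B)/|BC| = (0.3933,-0.9194); ey = (0.9194,0.3933)
P = B + 1.12·ex + -2.81·ey = (-1.6592,-0.1943)

-1.66 -0.19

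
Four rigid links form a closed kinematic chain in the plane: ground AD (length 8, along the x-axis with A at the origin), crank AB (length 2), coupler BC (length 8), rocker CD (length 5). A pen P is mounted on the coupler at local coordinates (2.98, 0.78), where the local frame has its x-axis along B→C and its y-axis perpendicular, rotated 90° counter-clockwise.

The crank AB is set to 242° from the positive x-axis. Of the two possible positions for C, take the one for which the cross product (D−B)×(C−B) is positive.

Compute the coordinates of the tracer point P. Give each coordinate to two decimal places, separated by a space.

0.65 0.88

A=(0,0), D=(8.00,0)
B = A + 2.00·(cos242°, sin242°) = (-0.9389, -1.7659)
|BD| = 9.1117
circle(B,8.00) ∩ circle(D,5.00): a=6.6960, h=4.3777
  candidates: C₊=(4.7816,3.8265) cross=39.888; C₋=(6.4785,-4.7629) cross=-39.888
  mode + wants cross > 0 → take C=(4.7816,3.8265) (cross=39.888)
ex = (C−B)/|BC| = (0.7151,0.6991); ey = (-0.6991,0.7151)
P = B + 2.98·ex + 0.78·ey = (0.6467,0.8750)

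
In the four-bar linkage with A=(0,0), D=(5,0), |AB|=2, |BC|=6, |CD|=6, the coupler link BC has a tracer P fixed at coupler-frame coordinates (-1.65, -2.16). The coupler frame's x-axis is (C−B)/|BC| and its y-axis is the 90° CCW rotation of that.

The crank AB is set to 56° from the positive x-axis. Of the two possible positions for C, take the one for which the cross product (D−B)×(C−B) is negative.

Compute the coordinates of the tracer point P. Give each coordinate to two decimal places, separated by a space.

A=(0,0), D=(5.00,0)
B = A + 2.00·(cos56°, sin56°) = (1.1184, 1.6581)
|BD| = 4.2209
circle(B,6.00) ∩ circle(D,6.00): a=2.1105, h=5.6166
  candidates: C₊=(5.2655,5.9941) cross=23.707; C₋=(0.8529,-4.3360) cross=-23.707
  mode - wants cross < 0 → take C=(0.8529,-4.3360) (cross=-23.707)
ex = (C−B)/|BC| = (-0.0443,-0.9990); ey = (0.9990,-0.0443)
P = B + -1.65·ex + -2.16·ey = (-0.9665,3.4020)

-0.97 3.40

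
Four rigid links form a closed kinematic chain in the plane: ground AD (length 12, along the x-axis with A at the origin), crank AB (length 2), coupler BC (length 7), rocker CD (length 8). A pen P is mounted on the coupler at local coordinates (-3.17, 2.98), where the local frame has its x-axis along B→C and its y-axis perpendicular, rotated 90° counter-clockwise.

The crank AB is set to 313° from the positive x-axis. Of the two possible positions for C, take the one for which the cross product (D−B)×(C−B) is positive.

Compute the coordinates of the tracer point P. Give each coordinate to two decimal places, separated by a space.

A=(0,0), D=(12.00,0)
B = A + 2.00·(cos313°, sin313°) = (1.3640, -1.4627)
|BD| = 10.7361
circle(B,7.00) ∩ circle(D,8.00): a=4.6695, h=5.2150
  candidates: C₊=(5.2794,4.3398) cross=55.989; C₋=(6.7004,-5.9929) cross=-55.989
  mode + wants cross > 0 → take C=(5.2794,4.3398) (cross=55.989)
ex = (C−B)/|BC| = (0.5593,0.8289); ey = (-0.8289,0.5593)
P = B + -3.17·ex + 2.98·ey = (-2.8794,-2.4236)

-2.88 -2.42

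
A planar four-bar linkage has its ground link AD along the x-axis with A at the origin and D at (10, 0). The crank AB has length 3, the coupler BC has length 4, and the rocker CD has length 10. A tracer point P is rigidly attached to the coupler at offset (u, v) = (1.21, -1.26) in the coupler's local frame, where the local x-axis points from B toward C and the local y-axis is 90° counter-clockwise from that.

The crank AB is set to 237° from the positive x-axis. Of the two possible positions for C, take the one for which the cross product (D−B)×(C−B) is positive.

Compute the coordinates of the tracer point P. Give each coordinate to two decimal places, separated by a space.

A=(0,0), D=(10.00,0)
B = A + 3.00·(cos237°, sin237°) = (-1.6339, -2.5160)
|BD| = 11.9029
circle(B,4.00) ∩ circle(D,10.00): a=2.4229, h=3.1827
  candidates: C₊=(0.0615,1.1069) cross=37.883; C₋=(1.4070,-5.1147) cross=-37.883
  mode + wants cross > 0 → take C=(0.0615,1.1069) (cross=37.883)
ex = (C−B)/|BC| = (0.4238,0.9057); ey = (-0.9057,0.4238)
P = B + 1.21·ex + -1.26·ey = (0.0202,-1.9541)

0.02 -1.95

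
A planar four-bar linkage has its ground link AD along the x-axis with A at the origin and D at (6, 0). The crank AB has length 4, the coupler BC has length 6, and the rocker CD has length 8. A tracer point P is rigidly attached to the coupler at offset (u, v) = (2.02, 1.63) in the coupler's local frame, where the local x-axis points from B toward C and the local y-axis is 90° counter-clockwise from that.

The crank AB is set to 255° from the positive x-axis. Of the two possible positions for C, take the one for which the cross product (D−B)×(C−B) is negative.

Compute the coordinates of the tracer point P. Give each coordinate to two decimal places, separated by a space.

1.56 -3.87

A=(0,0), D=(6.00,0)
B = A + 4.00·(cos255°, sin255°) = (-1.0353, -3.8637)
|BD| = 8.0264
circle(B,6.00) ∩ circle(D,8.00): a=2.2690, h=5.5544
  candidates: C₊=(-1.7203,2.0971) cross=44.582; C₋=(3.6273,-7.6400) cross=-44.582
  mode - wants cross < 0 → take C=(3.6273,-7.6400) (cross=-44.582)
ex = (C−B)/|BC| = (0.7771,-0.6294); ey = (0.6294,0.7771)
P = B + 2.02·ex + 1.63·ey = (1.5604,-3.8684)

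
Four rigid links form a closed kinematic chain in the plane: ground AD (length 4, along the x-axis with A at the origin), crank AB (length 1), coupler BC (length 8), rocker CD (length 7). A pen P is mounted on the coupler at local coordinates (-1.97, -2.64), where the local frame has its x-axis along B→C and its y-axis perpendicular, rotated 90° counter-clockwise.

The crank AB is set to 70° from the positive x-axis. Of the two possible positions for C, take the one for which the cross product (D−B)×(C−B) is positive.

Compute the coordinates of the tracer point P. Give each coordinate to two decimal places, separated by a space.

A=(0,0), D=(4.00,0)
B = A + 1.00·(cos70°, sin70°) = (0.3420, 0.9397)
|BD| = 3.7767
circle(B,8.00) ∩ circle(D,7.00): a=3.8742, h=6.9993
  candidates: C₊=(5.8359,6.7550) cross=26.435; C₋=(2.3529,-6.8035) cross=-26.435
  mode + wants cross > 0 → take C=(5.8359,6.7550) (cross=26.435)
ex = (C−B)/|BC| = (0.6867,0.7269); ey = (-0.7269,0.6867)
P = B + -1.97·ex + -2.64·ey = (0.9082,-2.3053)

0.91 -2.31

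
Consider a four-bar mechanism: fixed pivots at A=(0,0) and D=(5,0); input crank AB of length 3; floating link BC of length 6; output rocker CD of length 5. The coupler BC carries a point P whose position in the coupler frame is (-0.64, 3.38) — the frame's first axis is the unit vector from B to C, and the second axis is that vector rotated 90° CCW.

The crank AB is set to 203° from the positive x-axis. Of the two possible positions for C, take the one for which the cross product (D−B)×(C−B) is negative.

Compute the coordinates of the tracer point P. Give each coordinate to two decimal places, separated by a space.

-1.57 2.06

A=(0,0), D=(5.00,0)
B = A + 3.00·(cos203°, sin203°) = (-2.7615, -1.1722)
|BD| = 7.8495
circle(B,6.00) ∩ circle(D,5.00): a=4.6254, h=3.8217
  candidates: C₊=(1.2414,3.2974) cross=29.998; C₋=(2.3828,-4.2603) cross=-29.998
  mode - wants cross < 0 → take C=(2.3828,-4.2603) (cross=-29.998)
ex = (C−B)/|BC| = (0.8574,-0.5147); ey = (0.5147,0.8574)
P = B + -0.64·ex + 3.38·ey = (-1.5706,2.0551)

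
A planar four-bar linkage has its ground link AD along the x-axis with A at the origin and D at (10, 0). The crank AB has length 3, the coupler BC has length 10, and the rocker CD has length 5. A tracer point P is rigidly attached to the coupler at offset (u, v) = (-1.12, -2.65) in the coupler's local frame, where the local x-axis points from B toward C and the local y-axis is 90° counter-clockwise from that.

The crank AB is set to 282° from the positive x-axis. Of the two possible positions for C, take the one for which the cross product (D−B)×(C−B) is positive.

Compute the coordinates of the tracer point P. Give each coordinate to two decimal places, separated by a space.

A=(0,0), D=(10.00,0)
B = A + 3.00·(cos282°, sin282°) = (0.6237, -2.9344)
|BD| = 9.8247
circle(B,10.00) ∩ circle(D,5.00): a=8.7293, h=4.8785
  candidates: C₊=(7.4974,4.3286) cross=47.930; C₋=(10.4117,-4.9830) cross=-47.930
  mode + wants cross > 0 → take C=(7.4974,4.3286) (cross=47.930)
ex = (C−B)/|BC| = (0.6874,0.7263); ey = (-0.7263,0.6874)
P = B + -1.12·ex + -2.65·ey = (1.7786,-5.5694)

1.78 -5.57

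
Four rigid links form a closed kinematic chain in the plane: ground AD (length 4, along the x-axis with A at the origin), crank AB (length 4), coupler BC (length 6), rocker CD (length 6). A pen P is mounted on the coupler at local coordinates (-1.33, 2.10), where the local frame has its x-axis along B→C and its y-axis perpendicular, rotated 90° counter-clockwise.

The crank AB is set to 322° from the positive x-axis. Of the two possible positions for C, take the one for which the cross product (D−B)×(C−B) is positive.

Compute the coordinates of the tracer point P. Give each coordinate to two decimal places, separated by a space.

A=(0,0), D=(4.00,0)
B = A + 4.00·(cos322°, sin322°) = (3.1520, -2.4626)
|BD| = 2.6045
circle(B,6.00) ∩ circle(D,6.00): a=1.3023, h=5.8570
  candidates: C₊=(-1.9619,0.6755) cross=15.255; C₋=(9.1139,-3.1382) cross=-15.255
  mode + wants cross > 0 → take C=(-1.9619,0.6755) (cross=15.255)
ex = (C−B)/|BC| = (-0.8523,0.5230); ey = (-0.5230,-0.8523)
P = B + -1.33·ex + 2.10·ey = (3.1873,-4.9481)

3.19 -4.95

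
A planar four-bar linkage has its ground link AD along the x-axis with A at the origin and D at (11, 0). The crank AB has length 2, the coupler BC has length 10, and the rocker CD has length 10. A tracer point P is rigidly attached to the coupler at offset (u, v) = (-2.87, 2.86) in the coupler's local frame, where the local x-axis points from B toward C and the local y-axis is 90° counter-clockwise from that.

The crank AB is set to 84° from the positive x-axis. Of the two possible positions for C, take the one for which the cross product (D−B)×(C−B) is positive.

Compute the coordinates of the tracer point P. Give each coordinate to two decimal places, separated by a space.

-3.84 1.89

A=(0,0), D=(11.00,0)
B = A + 2.00·(cos84°, sin84°) = (0.2091, 1.9890)
|BD| = 10.9727
circle(B,10.00) ∩ circle(D,10.00): a=5.4864, h=8.3606
  candidates: C₊=(7.1201,9.2166) cross=91.739; C₋=(4.0890,-7.2276) cross=-91.739
  mode + wants cross > 0 → take C=(7.1201,9.2166) (cross=91.739)
ex = (C−B)/|BC| = (0.6911,0.7228); ey = (-0.7228,0.6911)
P = B + -2.87·ex + 2.86·ey = (-3.8415,1.8913)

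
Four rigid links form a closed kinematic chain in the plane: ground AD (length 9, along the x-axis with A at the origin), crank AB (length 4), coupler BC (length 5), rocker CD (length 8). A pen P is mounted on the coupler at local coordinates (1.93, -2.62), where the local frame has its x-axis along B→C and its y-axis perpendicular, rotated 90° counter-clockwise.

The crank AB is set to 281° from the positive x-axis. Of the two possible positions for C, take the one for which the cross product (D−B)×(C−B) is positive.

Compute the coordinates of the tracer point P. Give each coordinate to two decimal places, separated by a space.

A=(0,0), D=(9.00,0)
B = A + 4.00·(cos281°, sin281°) = (0.7632, -3.9265)
|BD| = 9.1248
circle(B,5.00) ∩ circle(D,8.00): a=2.4254, h=4.3724
  candidates: C₊=(1.0711,1.0640) cross=39.897; C₋=(4.8340,-6.8297) cross=-39.897
  mode + wants cross > 0 → take C=(1.0711,1.0640) (cross=39.897)
ex = (C−B)/|BC| = (0.0616,0.9981); ey = (-0.9981,0.0616)
P = B + 1.93·ex + -2.62·ey = (3.4971,-2.1615)

3.50 -2.16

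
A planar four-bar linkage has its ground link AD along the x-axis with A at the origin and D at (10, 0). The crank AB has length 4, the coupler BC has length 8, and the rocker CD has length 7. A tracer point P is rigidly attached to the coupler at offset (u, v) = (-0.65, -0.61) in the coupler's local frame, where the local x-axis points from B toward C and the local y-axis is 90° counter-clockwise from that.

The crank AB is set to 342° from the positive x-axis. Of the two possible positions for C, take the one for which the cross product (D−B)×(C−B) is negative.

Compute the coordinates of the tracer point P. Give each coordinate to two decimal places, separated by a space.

A=(0,0), D=(10.00,0)
B = A + 4.00·(cos342°, sin342°) = (3.8042, -1.2361)
|BD| = 6.3179
circle(B,8.00) ∩ circle(D,7.00): a=4.3460, h=6.7165
  candidates: C₊=(6.7522,6.2010) cross=42.434; C₋=(9.3803,-6.9725) cross=-42.434
  mode - wants cross < 0 → take C=(9.3803,-6.9725) (cross=-42.434)
ex = (C−B)/|BC| = (0.6970,-0.7171); ey = (0.7171,0.6970)
P = B + -0.65·ex + -0.61·ey = (2.9138,-1.1952)

2.91 -1.20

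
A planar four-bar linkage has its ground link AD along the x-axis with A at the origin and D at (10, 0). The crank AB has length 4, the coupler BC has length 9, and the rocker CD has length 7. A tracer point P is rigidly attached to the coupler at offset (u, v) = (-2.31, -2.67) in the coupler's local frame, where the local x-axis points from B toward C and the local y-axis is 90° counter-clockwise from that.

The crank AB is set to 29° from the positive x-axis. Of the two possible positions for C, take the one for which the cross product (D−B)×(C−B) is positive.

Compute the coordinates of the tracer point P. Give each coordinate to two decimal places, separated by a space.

A=(0,0), D=(10.00,0)
B = A + 4.00·(cos29°, sin29°) = (3.4985, 1.9392)
|BD| = 6.7846
circle(B,9.00) ∩ circle(D,7.00): a=5.7506, h=6.9232
  candidates: C₊=(10.9880,6.9299) cross=46.971; C₋=(7.0303,-6.3388) cross=-46.971
  mode + wants cross > 0 → take C=(10.9880,6.9299) (cross=46.971)
ex = (C−B)/|BC| = (0.8322,0.5545); ey = (-0.5545,0.8322)
P = B + -2.31·ex + -2.67·ey = (3.0567,-1.5636)

3.06 -1.56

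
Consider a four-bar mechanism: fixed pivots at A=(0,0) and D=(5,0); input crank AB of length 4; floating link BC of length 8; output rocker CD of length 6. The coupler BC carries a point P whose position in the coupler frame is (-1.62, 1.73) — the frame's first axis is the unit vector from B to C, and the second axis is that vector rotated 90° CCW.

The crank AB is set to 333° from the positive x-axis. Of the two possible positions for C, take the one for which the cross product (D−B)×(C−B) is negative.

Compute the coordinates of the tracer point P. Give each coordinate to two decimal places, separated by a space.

A=(0,0), D=(5.00,0)
B = A + 4.00·(cos333°, sin333°) = (3.5640, -1.8160)
|BD| = 2.3151
circle(B,8.00) ∩ circle(D,6.00): a=7.2048, h=3.4772
  candidates: C₊=(5.3054,5.9922) cross=8.050; C₋=(10.7604,1.6786) cross=-8.050
  mode - wants cross < 0 → take C=(10.7604,1.6786) (cross=-8.050)
ex = (C−B)/|BC| = (0.8995,0.4368); ey = (-0.4368,0.8995)
P = B + -1.62·ex + 1.73·ey = (1.3511,-0.9674)

1.35 -0.97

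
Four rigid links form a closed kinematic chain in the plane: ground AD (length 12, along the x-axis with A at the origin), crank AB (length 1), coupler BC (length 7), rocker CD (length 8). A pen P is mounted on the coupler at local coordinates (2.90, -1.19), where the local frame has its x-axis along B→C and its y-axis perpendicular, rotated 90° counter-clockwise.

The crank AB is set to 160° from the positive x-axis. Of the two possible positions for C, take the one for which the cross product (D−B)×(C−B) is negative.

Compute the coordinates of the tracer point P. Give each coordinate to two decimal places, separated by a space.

0.79 -2.27

A=(0,0), D=(12.00,0)
B = A + 1.00·(cos160°, sin160°) = (-0.9397, 0.3420)
|BD| = 12.9442
circle(B,7.00) ∩ circle(D,8.00): a=5.8927, h=3.7784
  candidates: C₊=(5.0508,3.9634) cross=48.908; C₋=(4.8511,-3.5907) cross=-48.908
  mode - wants cross < 0 → take C=(4.8511,-3.5907) (cross=-48.908)
ex = (C−B)/|BC| = (0.8273,-0.5618); ey = (0.5618,0.8273)
P = B + 2.90·ex + -1.19·ey = (0.7908,-2.2717)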